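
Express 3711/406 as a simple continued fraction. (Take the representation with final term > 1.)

[9; 7, 8, 7]

3711 = 9*406 + 57
406 = 7*57 + 7
57 = 8*7 + 1
7 = 7*1 + 0  (stop)
So 3711/406 = [9; 7, 8, 7].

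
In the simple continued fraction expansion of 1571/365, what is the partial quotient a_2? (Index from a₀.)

3

1571 = 4·365 + 111   →  a_0 = 4
365 = 3·111 + 32   →  a_1 = 3
111 = 3·32 + 15   →  a_2 = 3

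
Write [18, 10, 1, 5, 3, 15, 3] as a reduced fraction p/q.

174970/9671

Fold from the inside: start with 3/1.
  15 + 1/3 = 46/3
  3 + 3/46 = 141/46
  5 + 46/141 = 751/141
  1 + 141/751 = 892/751
  10 + 751/892 = 9671/892
  18 + 892/9671 = 174970/9671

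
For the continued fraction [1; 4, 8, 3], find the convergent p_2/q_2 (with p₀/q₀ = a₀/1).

41/33

Using pₖ = aₖpₖ₋₁ + pₖ₋₂, qₖ = aₖqₖ₋₁ + qₖ₋₂ (with p₋₁=1, p₋₂=0, q₋₁=0, q₋₂=1):
  k=0: a=1, p=1, q=1
  k=1: a=4, p=5, q=4
  k=2: a=8, p=41, q=33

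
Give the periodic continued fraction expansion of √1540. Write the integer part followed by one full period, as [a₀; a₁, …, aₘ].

[39; 4, 8, 2, 8, 4, 78]

a₀ = ⌊√1540⌋ = 39.
With m₀=0, d₀=1 and mₖ₊₁ = dₖaₖ − mₖ, dₖ₊₁ = (n − mₖ₊₁²)/dₖ, aₖ₊₁ = ⌊(a₀+mₖ₊₁)/dₖ₊₁⌋:
  k=1: m=39, d=19, a=4
  k=2: m=37, d=9, a=8
  k=3: m=35, d=35, a=2
  k=4: m=35, d=9, a=8
  k=5: m=37, d=19, a=4
  k=6: m=39, d=1, a=78
d=1 and a=2a₀=78 at k=6, so the next step gives (m, d) = (39, 19) again — its k=1 value — and the period has length 6.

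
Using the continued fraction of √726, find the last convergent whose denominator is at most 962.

25678/953

√726 = [26; 1, 16, 1, 52, …] (period length 4).
Convergents:
  p_0/q_0 = 26/1
  p_1/q_1 = 27/1
  p_2/q_2 = 458/17
  p_3/q_3 = 485/18
  p_4/q_4 = 25678/953
  p_5/q_5 = 26163/971
q_4 = 953 ≤ 962 < 971 = q_5, so the answer is 25678/953.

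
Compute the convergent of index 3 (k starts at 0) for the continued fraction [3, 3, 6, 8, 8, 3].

514/155

Using pₖ = aₖpₖ₋₁ + pₖ₋₂, qₖ = aₖqₖ₋₁ + qₖ₋₂ (with p₋₁=1, p₋₂=0, q₋₁=0, q₋₂=1):
  k=0: a=3, p=3, q=1
  k=1: a=3, p=10, q=3
  k=2: a=6, p=63, q=19
  k=3: a=8, p=514, q=155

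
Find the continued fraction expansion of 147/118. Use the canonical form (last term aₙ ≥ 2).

147 = 1*118 + 29
118 = 4*29 + 2
29 = 14*2 + 1
2 = 2*1 + 0  (stop)
So 147/118 = [1; 4, 14, 2].

[1; 4, 14, 2]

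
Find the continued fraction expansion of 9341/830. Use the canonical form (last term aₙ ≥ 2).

9341 = 11·830 + 211
830 = 3·211 + 197
211 = 1·197 + 14
197 = 14·14 + 1
14 = 14·1 + 0  (stop)
So 9341/830 = [11; 3, 1, 14, 14].

[11; 3, 1, 14, 14]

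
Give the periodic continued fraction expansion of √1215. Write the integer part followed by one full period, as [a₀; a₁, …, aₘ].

a₀ = ⌊√1215⌋ = 34.
With m₀=0, d₀=1 and mₖ₊₁ = dₖaₖ − mₖ, dₖ₊₁ = (n − mₖ₊₁²)/dₖ, aₖ₊₁ = ⌊(a₀+mₖ₊₁)/dₖ₊₁⌋:
  k=1: m=34, d=59, a=1
  k=2: m=25, d=10, a=5
  k=3: m=25, d=59, a=1
  k=4: m=34, d=1, a=68
d=1 and a=2a₀=68 at k=4, so the next step gives (m, d) = (34, 59) again — its k=1 value — and the period has length 4.

[34; 1, 5, 1, 68]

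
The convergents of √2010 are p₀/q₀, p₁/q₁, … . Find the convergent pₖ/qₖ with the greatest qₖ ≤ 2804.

120556/2689

√2010 = [44; 1, 4, 1, 88, …] (period length 4).
Convergents:
  p_0/q_0 = 44/1
  p_1/q_1 = 45/1
  p_2/q_2 = 224/5
  p_3/q_3 = 269/6
  p_4/q_4 = 23896/533
  p_5/q_5 = 24165/539
  p_6/q_6 = 120556/2689
  p_7/q_7 = 144721/3228
q_6 = 2689 ≤ 2804 < 3228 = q_7, so the answer is 120556/2689.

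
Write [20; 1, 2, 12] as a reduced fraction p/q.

765/37

Using pₖ = aₖpₖ₋₁ + pₖ₋₂ and qₖ = aₖqₖ₋₁ + qₖ₋₂:
  k=0: a=20, p=20, q=1
  k=1: a=1, p=21, q=1
  k=2: a=2, p=62, q=3
  k=3: a=12, p=765, q=37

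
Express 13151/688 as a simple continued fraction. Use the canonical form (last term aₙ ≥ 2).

[19; 8, 1, 2, 2, 3, 3]

13151 = 19·688 + 79
688 = 8·79 + 56
79 = 1·56 + 23
56 = 2·23 + 10
23 = 2·10 + 3
10 = 3·3 + 1
3 = 3·1 + 0  (stop)
So 13151/688 = [19; 8, 1, 2, 2, 3, 3].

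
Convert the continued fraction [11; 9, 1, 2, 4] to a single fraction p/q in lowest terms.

1399/126

Fold from the inside: start with 4/1.
  2 + 1/4 = 9/4
  1 + 4/9 = 13/9
  9 + 9/13 = 126/13
  11 + 13/126 = 1399/126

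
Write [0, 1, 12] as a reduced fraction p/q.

12/13

Using pₖ = aₖpₖ₋₁ + pₖ₋₂ and qₖ = aₖqₖ₋₁ + qₖ₋₂:
  k=0: a=0, p=0, q=1
  k=1: a=1, p=1, q=1
  k=2: a=12, p=12, q=13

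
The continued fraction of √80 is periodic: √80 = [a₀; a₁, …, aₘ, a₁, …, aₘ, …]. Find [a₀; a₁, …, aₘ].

[8; 1, 16]

a₀ = ⌊√80⌋ = 8.
With m₀=0, d₀=1 and mₖ₊₁ = dₖaₖ − mₖ, dₖ₊₁ = (n − mₖ₊₁²)/dₖ, aₖ₊₁ = ⌊(a₀+mₖ₊₁)/dₖ₊₁⌋:
  k=1: m=8, d=16, a=1
  k=2: m=8, d=1, a=16
d=1 and a=2a₀=16 at k=2, so the next step gives (m, d) = (8, 16) again — its k=1 value — and the period has length 2.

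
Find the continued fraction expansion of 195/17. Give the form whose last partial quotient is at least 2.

[11; 2, 8]

195 = 11×17 + 8
17 = 2×8 + 1
8 = 8×1 + 0  (stop)
So 195/17 = [11; 2, 8].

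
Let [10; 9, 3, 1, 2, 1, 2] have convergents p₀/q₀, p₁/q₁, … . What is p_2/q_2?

Using pₖ = aₖpₖ₋₁ + pₖ₋₂, qₖ = aₖqₖ₋₁ + qₖ₋₂ (with p₋₁=1, p₋₂=0, q₋₁=0, q₋₂=1):
  k=0: a=10, p=10, q=1
  k=1: a=9, p=91, q=9
  k=2: a=3, p=283, q=28

283/28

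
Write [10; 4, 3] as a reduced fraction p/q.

133/13

Fold from the inside: start with 3/1.
  4 + 1/3 = 13/3
  10 + 3/13 = 133/13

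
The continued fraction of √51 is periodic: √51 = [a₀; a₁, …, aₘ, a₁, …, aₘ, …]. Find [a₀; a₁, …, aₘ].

a₀ = ⌊√51⌋ = 7.
With m₀=0, d₀=1 and mₖ₊₁ = dₖaₖ − mₖ, dₖ₊₁ = (n − mₖ₊₁²)/dₖ, aₖ₊₁ = ⌊(a₀+mₖ₊₁)/dₖ₊₁⌋:
  k=1: m=7, d=2, a=7
  k=2: m=7, d=1, a=14
d=1 and a=2a₀=14 at k=2, so the next step gives (m, d) = (7, 2) again — its k=1 value — and the period has length 2.

[7; 7, 14]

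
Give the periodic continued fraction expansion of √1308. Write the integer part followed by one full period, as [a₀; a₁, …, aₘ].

[36; 6, 72]

a₀ = ⌊√1308⌋ = 36.
With m₀=0, d₀=1 and mₖ₊₁ = dₖaₖ − mₖ, dₖ₊₁ = (n − mₖ₊₁²)/dₖ, aₖ₊₁ = ⌊(a₀+mₖ₊₁)/dₖ₊₁⌋:
  k=1: m=36, d=12, a=6
  k=2: m=36, d=1, a=72
d=1 and a=2a₀=72 at k=2, so the next step gives (m, d) = (36, 12) again — its k=1 value — and the period has length 2.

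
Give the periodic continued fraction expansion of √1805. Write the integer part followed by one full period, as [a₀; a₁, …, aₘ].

[42; 2, 16, 2, 84]

a₀ = ⌊√1805⌋ = 42.
With m₀=0, d₀=1 and mₖ₊₁ = dₖaₖ − mₖ, dₖ₊₁ = (n − mₖ₊₁²)/dₖ, aₖ₊₁ = ⌊(a₀+mₖ₊₁)/dₖ₊₁⌋:
  k=1: m=42, d=41, a=2
  k=2: m=40, d=5, a=16
  k=3: m=40, d=41, a=2
  k=4: m=42, d=1, a=84
d=1 and a=2a₀=84 at k=4, so the next step gives (m, d) = (42, 41) again — its k=1 value — and the period has length 4.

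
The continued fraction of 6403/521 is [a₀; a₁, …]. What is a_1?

6403 = 12·521 + 151   →  a_0 = 12
521 = 3·151 + 68   →  a_1 = 3

3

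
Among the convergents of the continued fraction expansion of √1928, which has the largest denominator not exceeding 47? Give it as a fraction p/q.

483/11

√1928 = [43; 1, 9, 1, 86, …] (period length 4).
Convergents:
  p_0/q_0 = 43/1
  p_1/q_1 = 44/1
  p_2/q_2 = 439/10
  p_3/q_3 = 483/11
  p_4/q_4 = 41977/956
q_3 = 11 ≤ 47 < 956 = q_4, so the answer is 483/11.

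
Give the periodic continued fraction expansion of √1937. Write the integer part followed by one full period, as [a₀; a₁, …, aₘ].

[44; 88]

a₀ = ⌊√1937⌋ = 44.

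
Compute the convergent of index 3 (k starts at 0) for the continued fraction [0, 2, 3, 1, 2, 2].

Using pₖ = aₖpₖ₋₁ + pₖ₋₂, qₖ = aₖqₖ₋₁ + qₖ₋₂ (with p₋₁=1, p₋₂=0, q₋₁=0, q₋₂=1):
  k=0: a=0, p=0, q=1
  k=1: a=2, p=1, q=2
  k=2: a=3, p=3, q=7
  k=3: a=1, p=4, q=9

4/9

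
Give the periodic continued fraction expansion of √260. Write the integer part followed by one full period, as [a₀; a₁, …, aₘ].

[16; 8, 32]

a₀ = ⌊√260⌋ = 16.
With m₀=0, d₀=1 and mₖ₊₁ = dₖaₖ − mₖ, dₖ₊₁ = (n − mₖ₊₁²)/dₖ, aₖ₊₁ = ⌊(a₀+mₖ₊₁)/dₖ₊₁⌋:
  k=1: m=16, d=4, a=8
  k=2: m=16, d=1, a=32
d=1 and a=2a₀=32 at k=2, so the next step gives (m, d) = (16, 4) again — its k=1 value — and the period has length 2.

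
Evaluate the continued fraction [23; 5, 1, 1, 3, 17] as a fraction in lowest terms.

15623/674

Using pₖ = aₖpₖ₋₁ + pₖ₋₂ and qₖ = aₖqₖ₋₁ + qₖ₋₂:
  k=0: a=23, p=23, q=1
  k=1: a=5, p=116, q=5
  k=2: a=1, p=139, q=6
  k=3: a=1, p=255, q=11
  k=4: a=3, p=904, q=39
  k=5: a=17, p=15623, q=674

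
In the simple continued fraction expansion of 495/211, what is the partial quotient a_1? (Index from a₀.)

495 = 2·211 + 73   →  a_0 = 2
211 = 2·73 + 65   →  a_1 = 2

2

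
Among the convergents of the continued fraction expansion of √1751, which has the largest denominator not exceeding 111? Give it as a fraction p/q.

√1751 = [41; 1, 5, 2, 4, 2, 5, 1, 82, …] (period length 8).
Convergents:
  p_0/q_0 = 41/1
  p_1/q_1 = 42/1
  p_2/q_2 = 251/6
  p_3/q_3 = 544/13
  p_4/q_4 = 2427/58
  p_5/q_5 = 5398/129
q_4 = 58 ≤ 111 < 129 = q_5, so the answer is 2427/58.

2427/58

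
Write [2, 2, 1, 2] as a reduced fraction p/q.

19/8

Using pₖ = aₖpₖ₋₁ + pₖ₋₂ and qₖ = aₖqₖ₋₁ + qₖ₋₂:
  k=0: a=2, p=2, q=1
  k=1: a=2, p=5, q=2
  k=2: a=1, p=7, q=3
  k=3: a=2, p=19, q=8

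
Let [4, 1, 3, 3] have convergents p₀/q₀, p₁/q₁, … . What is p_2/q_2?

19/4

Using pₖ = aₖpₖ₋₁ + pₖ₋₂, qₖ = aₖqₖ₋₁ + qₖ₋₂ (with p₋₁=1, p₋₂=0, q₋₁=0, q₋₂=1):
  k=0: a=4, p=4, q=1
  k=1: a=1, p=5, q=1
  k=2: a=3, p=19, q=4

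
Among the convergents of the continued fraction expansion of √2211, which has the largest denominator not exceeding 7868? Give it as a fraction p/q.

207787/4419

√2211 = [47; 47, 94, …] (period length 2).
Convergents:
  p_0/q_0 = 47/1
  p_1/q_1 = 2210/47
  p_2/q_2 = 207787/4419
  p_3/q_3 = 9768199/207740
q_2 = 4419 ≤ 7868 < 207740 = q_3, so the answer is 207787/4419.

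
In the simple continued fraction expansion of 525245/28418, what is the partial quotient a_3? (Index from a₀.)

17

525245 = 18·28418 + 13721   →  a_0 = 18
28418 = 2·13721 + 976   →  a_1 = 2
13721 = 14·976 + 57   →  a_2 = 14
976 = 17·57 + 7   →  a_3 = 17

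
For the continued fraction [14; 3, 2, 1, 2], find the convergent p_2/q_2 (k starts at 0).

100/7

Using pₖ = aₖpₖ₋₁ + pₖ₋₂, qₖ = aₖqₖ₋₁ + qₖ₋₂ (with p₋₁=1, p₋₂=0, q₋₁=0, q₋₂=1):
  k=0: a=14, p=14, q=1
  k=1: a=3, p=43, q=3
  k=2: a=2, p=100, q=7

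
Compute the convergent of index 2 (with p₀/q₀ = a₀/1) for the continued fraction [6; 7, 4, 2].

Using pₖ = aₖpₖ₋₁ + pₖ₋₂, qₖ = aₖqₖ₋₁ + qₖ₋₂ (with p₋₁=1, p₋₂=0, q₋₁=0, q₋₂=1):
  k=0: a=6, p=6, q=1
  k=1: a=7, p=43, q=7
  k=2: a=4, p=178, q=29

178/29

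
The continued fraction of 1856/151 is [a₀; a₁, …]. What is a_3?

3

1856 = 12·151 + 44   →  a_0 = 12
151 = 3·44 + 19   →  a_1 = 3
44 = 2·19 + 6   →  a_2 = 2
19 = 3·6 + 1   →  a_3 = 3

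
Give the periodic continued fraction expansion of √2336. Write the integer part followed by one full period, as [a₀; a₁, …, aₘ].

[48; 3, 96]

a₀ = ⌊√2336⌋ = 48.
With m₀=0, d₀=1 and mₖ₊₁ = dₖaₖ − mₖ, dₖ₊₁ = (n − mₖ₊₁²)/dₖ, aₖ₊₁ = ⌊(a₀+mₖ₊₁)/dₖ₊₁⌋:
  k=1: m=48, d=32, a=3
  k=2: m=48, d=1, a=96
d=1 and a=2a₀=96 at k=2, so the next step gives (m, d) = (48, 32) again — its k=1 value — and the period has length 2.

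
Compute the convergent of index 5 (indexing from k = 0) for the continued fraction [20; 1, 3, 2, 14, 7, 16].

Using pₖ = aₖpₖ₋₁ + pₖ₋₂, qₖ = aₖqₖ₋₁ + qₖ₋₂ (with p₋₁=1, p₋₂=0, q₋₁=0, q₋₂=1):
  k=0: a=20, p=20, q=1
  k=1: a=1, p=21, q=1
  k=2: a=3, p=83, q=4
  k=3: a=2, p=187, q=9
  k=4: a=14, p=2701, q=130
  k=5: a=7, p=19094, q=919

19094/919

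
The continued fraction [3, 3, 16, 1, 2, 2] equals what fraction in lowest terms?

Fold from the inside: start with 2/1.
  2 + 1/2 = 5/2
  1 + 2/5 = 7/5
  16 + 5/7 = 117/7
  3 + 7/117 = 358/117
  3 + 117/358 = 1191/358

1191/358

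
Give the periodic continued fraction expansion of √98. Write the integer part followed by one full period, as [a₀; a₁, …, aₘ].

[9; 1, 8, 1, 18]

a₀ = ⌊√98⌋ = 9.
With m₀=0, d₀=1 and mₖ₊₁ = dₖaₖ − mₖ, dₖ₊₁ = (n − mₖ₊₁²)/dₖ, aₖ₊₁ = ⌊(a₀+mₖ₊₁)/dₖ₊₁⌋:
  k=1: m=9, d=17, a=1
  k=2: m=8, d=2, a=8
  k=3: m=8, d=17, a=1
  k=4: m=9, d=1, a=18
d=1 and a=2a₀=18 at k=4, so the next step gives (m, d) = (9, 17) again — its k=1 value — and the period has length 4.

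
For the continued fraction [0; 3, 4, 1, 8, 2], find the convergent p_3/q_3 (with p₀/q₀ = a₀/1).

5/16

Using pₖ = aₖpₖ₋₁ + pₖ₋₂, qₖ = aₖqₖ₋₁ + qₖ₋₂ (with p₋₁=1, p₋₂=0, q₋₁=0, q₋₂=1):
  k=0: a=0, p=0, q=1
  k=1: a=3, p=1, q=3
  k=2: a=4, p=4, q=13
  k=3: a=1, p=5, q=16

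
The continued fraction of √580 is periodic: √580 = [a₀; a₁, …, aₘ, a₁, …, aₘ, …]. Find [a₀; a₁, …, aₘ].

[24; 12, 48]

a₀ = ⌊√580⌋ = 24.
With m₀=0, d₀=1 and mₖ₊₁ = dₖaₖ − mₖ, dₖ₊₁ = (n − mₖ₊₁²)/dₖ, aₖ₊₁ = ⌊(a₀+mₖ₊₁)/dₖ₊₁⌋:
  k=1: m=24, d=4, a=12
  k=2: m=24, d=1, a=48
d=1 and a=2a₀=48 at k=2, so the next step gives (m, d) = (24, 4) again — its k=1 value — and the period has length 2.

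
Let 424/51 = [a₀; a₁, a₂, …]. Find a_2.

5

424 = 8·51 + 16   →  a_0 = 8
51 = 3·16 + 3   →  a_1 = 3
16 = 5·3 + 1   →  a_2 = 5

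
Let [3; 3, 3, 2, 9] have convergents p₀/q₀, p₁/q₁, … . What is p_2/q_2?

Using pₖ = aₖpₖ₋₁ + pₖ₋₂, qₖ = aₖqₖ₋₁ + qₖ₋₂ (with p₋₁=1, p₋₂=0, q₋₁=0, q₋₂=1):
  k=0: a=3, p=3, q=1
  k=1: a=3, p=10, q=3
  k=2: a=3, p=33, q=10

33/10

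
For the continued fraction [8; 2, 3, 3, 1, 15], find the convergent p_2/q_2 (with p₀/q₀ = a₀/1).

59/7

Using pₖ = aₖpₖ₋₁ + pₖ₋₂, qₖ = aₖqₖ₋₁ + qₖ₋₂ (with p₋₁=1, p₋₂=0, q₋₁=0, q₋₂=1):
  k=0: a=8, p=8, q=1
  k=1: a=2, p=17, q=2
  k=2: a=3, p=59, q=7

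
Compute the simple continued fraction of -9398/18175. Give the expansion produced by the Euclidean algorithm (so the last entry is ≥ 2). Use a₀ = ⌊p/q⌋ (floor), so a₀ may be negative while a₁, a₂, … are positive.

[-1; 2, 14, 7, 2, 13, 3]

-9398 = -1·18175 + 8777
18175 = 2·8777 + 621
8777 = 14·621 + 83
621 = 7·83 + 40
83 = 2·40 + 3
40 = 13·3 + 1
3 = 3·1 + 0  (stop)
So -9398/18175 = [-1; 2, 14, 7, 2, 13, 3].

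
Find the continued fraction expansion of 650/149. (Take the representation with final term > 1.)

[4; 2, 1, 3, 6, 2]

650 = 4×149 + 54
149 = 2×54 + 41
54 = 1×41 + 13
41 = 3×13 + 2
13 = 6×2 + 1
2 = 2×1 + 0  (stop)
So 650/149 = [4; 2, 1, 3, 6, 2].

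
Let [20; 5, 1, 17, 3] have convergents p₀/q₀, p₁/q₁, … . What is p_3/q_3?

2158/107

Using pₖ = aₖpₖ₋₁ + pₖ₋₂, qₖ = aₖqₖ₋₁ + qₖ₋₂ (with p₋₁=1, p₋₂=0, q₋₁=0, q₋₂=1):
  k=0: a=20, p=20, q=1
  k=1: a=5, p=101, q=5
  k=2: a=1, p=121, q=6
  k=3: a=17, p=2158, q=107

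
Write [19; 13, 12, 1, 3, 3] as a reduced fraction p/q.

Fold from the inside: start with 3/1.
  3 + 1/3 = 10/3
  1 + 3/10 = 13/10
  12 + 10/13 = 166/13
  13 + 13/166 = 2171/166
  19 + 166/2171 = 41415/2171

41415/2171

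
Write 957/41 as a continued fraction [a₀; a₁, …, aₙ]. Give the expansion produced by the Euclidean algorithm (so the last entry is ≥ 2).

[23; 2, 1, 13]

957 = 23×41 + 14
41 = 2×14 + 13
14 = 1×13 + 1
13 = 13×1 + 0  (stop)
So 957/41 = [23; 2, 1, 13].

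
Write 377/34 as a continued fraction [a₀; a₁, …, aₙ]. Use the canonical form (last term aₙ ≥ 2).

377 = 11*34 + 3
34 = 11*3 + 1
3 = 3*1 + 0  (stop)
So 377/34 = [11; 11, 3].

[11; 11, 3]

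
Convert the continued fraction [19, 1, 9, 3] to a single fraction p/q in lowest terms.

Using pₖ = aₖpₖ₋₁ + pₖ₋₂ and qₖ = aₖqₖ₋₁ + qₖ₋₂:
  k=0: a=19, p=19, q=1
  k=1: a=1, p=20, q=1
  k=2: a=9, p=199, q=10
  k=3: a=3, p=617, q=31

617/31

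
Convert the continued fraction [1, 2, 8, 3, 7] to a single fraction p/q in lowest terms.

571/388

Using pₖ = aₖpₖ₋₁ + pₖ₋₂ and qₖ = aₖqₖ₋₁ + qₖ₋₂:
  k=0: a=1, p=1, q=1
  k=1: a=2, p=3, q=2
  k=2: a=8, p=25, q=17
  k=3: a=3, p=78, q=53
  k=4: a=7, p=571, q=388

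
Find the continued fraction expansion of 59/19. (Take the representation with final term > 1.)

[3; 9, 2]

59 = 3·19 + 2
19 = 9·2 + 1
2 = 2·1 + 0  (stop)
So 59/19 = [3; 9, 2].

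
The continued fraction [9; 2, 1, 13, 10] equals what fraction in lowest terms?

3858/413

Using pₖ = aₖpₖ₋₁ + pₖ₋₂ and qₖ = aₖqₖ₋₁ + qₖ₋₂:
  k=0: a=9, p=9, q=1
  k=1: a=2, p=19, q=2
  k=2: a=1, p=28, q=3
  k=3: a=13, p=383, q=41
  k=4: a=10, p=3858, q=413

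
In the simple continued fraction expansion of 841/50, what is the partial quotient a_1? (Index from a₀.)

841 = 16·50 + 41   →  a_0 = 16
50 = 1·41 + 9   →  a_1 = 1

1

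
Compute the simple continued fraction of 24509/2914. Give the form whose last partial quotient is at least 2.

24509 = 8*2914 + 1197
2914 = 2*1197 + 520
1197 = 2*520 + 157
520 = 3*157 + 49
157 = 3*49 + 10
49 = 4*10 + 9
10 = 1*9 + 1
9 = 9*1 + 0  (stop)
So 24509/2914 = [8; 2, 2, 3, 3, 4, 1, 9].

[8; 2, 2, 3, 3, 4, 1, 9]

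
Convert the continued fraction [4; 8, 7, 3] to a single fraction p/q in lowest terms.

738/179

Using pₖ = aₖpₖ₋₁ + pₖ₋₂ and qₖ = aₖqₖ₋₁ + qₖ₋₂:
  k=0: a=4, p=4, q=1
  k=1: a=8, p=33, q=8
  k=2: a=7, p=235, q=57
  k=3: a=3, p=738, q=179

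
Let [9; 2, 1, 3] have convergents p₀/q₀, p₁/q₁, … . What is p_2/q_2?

28/3

Using pₖ = aₖpₖ₋₁ + pₖ₋₂, qₖ = aₖqₖ₋₁ + qₖ₋₂ (with p₋₁=1, p₋₂=0, q₋₁=0, q₋₂=1):
  k=0: a=9, p=9, q=1
  k=1: a=2, p=19, q=2
  k=2: a=1, p=28, q=3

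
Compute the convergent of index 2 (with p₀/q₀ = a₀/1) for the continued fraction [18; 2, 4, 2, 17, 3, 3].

166/9

Using pₖ = aₖpₖ₋₁ + pₖ₋₂, qₖ = aₖqₖ₋₁ + qₖ₋₂ (with p₋₁=1, p₋₂=0, q₋₁=0, q₋₂=1):
  k=0: a=18, p=18, q=1
  k=1: a=2, p=37, q=2
  k=2: a=4, p=166, q=9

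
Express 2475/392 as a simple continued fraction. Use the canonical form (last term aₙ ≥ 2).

[6; 3, 5, 2, 1, 7]

2475 = 6·392 + 123
392 = 3·123 + 23
123 = 5·23 + 8
23 = 2·8 + 7
8 = 1·7 + 1
7 = 7·1 + 0  (stop)
So 2475/392 = [6; 3, 5, 2, 1, 7].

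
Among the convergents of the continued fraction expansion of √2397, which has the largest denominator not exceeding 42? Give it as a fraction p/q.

√2397 = [48; 1, 23, 2, 23, 1, 96, …] (period length 6).
Convergents:
  p_0/q_0 = 48/1
  p_1/q_1 = 49/1
  p_2/q_2 = 1175/24
  p_3/q_3 = 2399/49
q_2 = 24 ≤ 42 < 49 = q_3, so the answer is 1175/24.

1175/24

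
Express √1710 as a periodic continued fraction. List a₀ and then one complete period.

a₀ = ⌊√1710⌋ = 41.
With m₀=0, d₀=1 and mₖ₊₁ = dₖaₖ − mₖ, dₖ₊₁ = (n − mₖ₊₁²)/dₖ, aₖ₊₁ = ⌊(a₀+mₖ₊₁)/dₖ₊₁⌋:
  k=1: m=41, d=29, a=2
  k=2: m=17, d=49, a=1
  k=3: m=32, d=14, a=5
  k=4: m=38, d=19, a=4
  k=5: m=38, d=14, a=5
  k=6: m=32, d=49, a=1
  k=7: m=17, d=29, a=2
  k=8: m=41, d=1, a=82
d=1 and a=2a₀=82 at k=8, so the next step gives (m, d) = (41, 29) again — its k=1 value — and the period has length 8.

[41; 2, 1, 5, 4, 5, 1, 2, 82]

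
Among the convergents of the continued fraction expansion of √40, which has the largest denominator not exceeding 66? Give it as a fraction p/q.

234/37

√40 = [6; 3, 12, …] (period length 2).
Convergents:
  p_0/q_0 = 6/1
  p_1/q_1 = 19/3
  p_2/q_2 = 234/37
  p_3/q_3 = 721/114
q_2 = 37 ≤ 66 < 114 = q_3, so the answer is 234/37.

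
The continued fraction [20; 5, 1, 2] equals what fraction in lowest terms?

Fold from the inside: start with 2/1.
  1 + 1/2 = 3/2
  5 + 2/3 = 17/3
  20 + 3/17 = 343/17

343/17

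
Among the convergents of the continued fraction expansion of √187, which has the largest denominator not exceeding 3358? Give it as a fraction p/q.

√187 = [13; 1, 2, 13, 2, 1, 26, …] (period length 6).
Convergents:
  p_0/q_0 = 13/1
  p_1/q_1 = 14/1
  p_2/q_2 = 41/3
  p_3/q_3 = 547/40
  p_4/q_4 = 1135/83
  p_5/q_5 = 1682/123
  p_6/q_6 = 44867/3281
  p_7/q_7 = 46549/3404
q_6 = 3281 ≤ 3358 < 3404 = q_7, so the answer is 44867/3281.

44867/3281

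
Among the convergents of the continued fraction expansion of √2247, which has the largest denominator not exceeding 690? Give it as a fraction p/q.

18724/395

√2247 = [47; 2, 2, 15, 2, 2, 94, …] (period length 6).
Convergents:
  p_0/q_0 = 47/1
  p_1/q_1 = 95/2
  p_2/q_2 = 237/5
  p_3/q_3 = 3650/77
  p_4/q_4 = 7537/159
  p_5/q_5 = 18724/395
  p_6/q_6 = 1767593/37289
q_5 = 395 ≤ 690 < 37289 = q_6, so the answer is 18724/395.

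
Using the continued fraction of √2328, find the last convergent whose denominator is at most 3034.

√2328 = [48; 4, 96, …] (period length 2).
Convergents:
  p_0/q_0 = 48/1
  p_1/q_1 = 193/4
  p_2/q_2 = 18576/385
  p_3/q_3 = 74497/1544
  p_4/q_4 = 7170288/148609
q_3 = 1544 ≤ 3034 < 148609 = q_4, so the answer is 74497/1544.

74497/1544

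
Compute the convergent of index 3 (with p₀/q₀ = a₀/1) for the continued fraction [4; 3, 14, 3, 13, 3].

571/132

Using pₖ = aₖpₖ₋₁ + pₖ₋₂, qₖ = aₖqₖ₋₁ + qₖ₋₂ (with p₋₁=1, p₋₂=0, q₋₁=0, q₋₂=1):
  k=0: a=4, p=4, q=1
  k=1: a=3, p=13, q=3
  k=2: a=14, p=186, q=43
  k=3: a=3, p=571, q=132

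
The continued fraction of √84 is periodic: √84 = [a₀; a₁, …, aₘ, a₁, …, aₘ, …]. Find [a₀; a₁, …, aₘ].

[9; 6, 18]

a₀ = ⌊√84⌋ = 9.
With m₀=0, d₀=1 and mₖ₊₁ = dₖaₖ − mₖ, dₖ₊₁ = (n − mₖ₊₁²)/dₖ, aₖ₊₁ = ⌊(a₀+mₖ₊₁)/dₖ₊₁⌋:
  k=1: m=9, d=3, a=6
  k=2: m=9, d=1, a=18
d=1 and a=2a₀=18 at k=2, so the next step gives (m, d) = (9, 3) again — its k=1 value — and the period has length 2.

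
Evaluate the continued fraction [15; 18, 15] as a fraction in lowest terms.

Fold from the inside: start with 15/1.
  18 + 1/15 = 271/15
  15 + 15/271 = 4080/271

4080/271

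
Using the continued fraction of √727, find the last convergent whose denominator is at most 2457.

39285/1457

√727 = [26; 1, 25, 1, 52, …] (period length 4).
Convergents:
  p_0/q_0 = 26/1
  p_1/q_1 = 27/1
  p_2/q_2 = 701/26
  p_3/q_3 = 728/27
  p_4/q_4 = 38557/1430
  p_5/q_5 = 39285/1457
  p_6/q_6 = 1020682/37855
q_5 = 1457 ≤ 2457 < 37855 = q_6, so the answer is 39285/1457.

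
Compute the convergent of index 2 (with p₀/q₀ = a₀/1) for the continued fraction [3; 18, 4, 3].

Using pₖ = aₖpₖ₋₁ + pₖ₋₂, qₖ = aₖqₖ₋₁ + qₖ₋₂ (with p₋₁=1, p₋₂=0, q₋₁=0, q₋₂=1):
  k=0: a=3, p=3, q=1
  k=1: a=18, p=55, q=18
  k=2: a=4, p=223, q=73

223/73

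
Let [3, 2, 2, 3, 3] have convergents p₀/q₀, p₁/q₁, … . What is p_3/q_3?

Using pₖ = aₖpₖ₋₁ + pₖ₋₂, qₖ = aₖqₖ₋₁ + qₖ₋₂ (with p₋₁=1, p₋₂=0, q₋₁=0, q₋₂=1):
  k=0: a=3, p=3, q=1
  k=1: a=2, p=7, q=2
  k=2: a=2, p=17, q=5
  k=3: a=3, p=58, q=17

58/17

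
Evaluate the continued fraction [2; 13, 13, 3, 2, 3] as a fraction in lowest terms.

Fold from the inside: start with 3/1.
  2 + 1/3 = 7/3
  3 + 3/7 = 24/7
  13 + 7/24 = 319/24
  13 + 24/319 = 4171/319
  2 + 319/4171 = 8661/4171

8661/4171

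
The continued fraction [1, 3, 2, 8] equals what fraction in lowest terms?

76/59

Using pₖ = aₖpₖ₋₁ + pₖ₋₂ and qₖ = aₖqₖ₋₁ + qₖ₋₂:
  k=0: a=1, p=1, q=1
  k=1: a=3, p=4, q=3
  k=2: a=2, p=9, q=7
  k=3: a=8, p=76, q=59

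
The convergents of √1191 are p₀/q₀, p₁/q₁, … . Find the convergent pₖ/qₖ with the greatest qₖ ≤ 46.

1553/45

√1191 = [34; 1, 1, 22, 1, 1, 68, …] (period length 6).
Convergents:
  p_0/q_0 = 34/1
  p_1/q_1 = 35/1
  p_2/q_2 = 69/2
  p_3/q_3 = 1553/45
  p_4/q_4 = 1622/47
q_3 = 45 ≤ 46 < 47 = q_4, so the answer is 1553/45.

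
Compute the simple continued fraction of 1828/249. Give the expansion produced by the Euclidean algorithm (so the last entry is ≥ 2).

[7; 2, 1, 13, 6]

1828 = 7×249 + 85
249 = 2×85 + 79
85 = 1×79 + 6
79 = 13×6 + 1
6 = 6×1 + 0  (stop)
So 1828/249 = [7; 2, 1, 13, 6].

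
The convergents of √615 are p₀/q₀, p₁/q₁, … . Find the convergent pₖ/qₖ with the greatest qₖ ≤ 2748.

30751/1240

√615 = [24; 1, 3, 1, 48, …] (period length 4).
Convergents:
  p_0/q_0 = 24/1
  p_1/q_1 = 25/1
  p_2/q_2 = 99/4
  p_3/q_3 = 124/5
  p_4/q_4 = 6051/244
  p_5/q_5 = 6175/249
  p_6/q_6 = 24576/991
  p_7/q_7 = 30751/1240
  p_8/q_8 = 1500624/60511
q_7 = 1240 ≤ 2748 < 60511 = q_8, so the answer is 30751/1240.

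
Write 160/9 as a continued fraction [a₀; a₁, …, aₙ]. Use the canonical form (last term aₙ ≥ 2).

[17; 1, 3, 2]

160 = 17·9 + 7
9 = 1·7 + 2
7 = 3·2 + 1
2 = 2·1 + 0  (stop)
So 160/9 = [17; 1, 3, 2].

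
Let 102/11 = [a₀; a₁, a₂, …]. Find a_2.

102 = 9·11 + 3   →  a_0 = 9
11 = 3·3 + 2   →  a_1 = 3
3 = 1·2 + 1   →  a_2 = 1

1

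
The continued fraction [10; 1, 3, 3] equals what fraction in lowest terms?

140/13

Using pₖ = aₖpₖ₋₁ + pₖ₋₂ and qₖ = aₖqₖ₋₁ + qₖ₋₂:
  k=0: a=10, p=10, q=1
  k=1: a=1, p=11, q=1
  k=2: a=3, p=43, q=4
  k=3: a=3, p=140, q=13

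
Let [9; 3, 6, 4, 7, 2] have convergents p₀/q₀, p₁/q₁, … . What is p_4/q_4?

Using pₖ = aₖpₖ₋₁ + pₖ₋₂, qₖ = aₖqₖ₋₁ + qₖ₋₂ (with p₋₁=1, p₋₂=0, q₋₁=0, q₋₂=1):
  k=0: a=9, p=9, q=1
  k=1: a=3, p=28, q=3
  k=2: a=6, p=177, q=19
  k=3: a=4, p=736, q=79
  k=4: a=7, p=5329, q=572

5329/572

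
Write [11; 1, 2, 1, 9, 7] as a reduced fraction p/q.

3253/277

Using pₖ = aₖpₖ₋₁ + pₖ₋₂ and qₖ = aₖqₖ₋₁ + qₖ₋₂:
  k=0: a=11, p=11, q=1
  k=1: a=1, p=12, q=1
  k=2: a=2, p=35, q=3
  k=3: a=1, p=47, q=4
  k=4: a=9, p=458, q=39
  k=5: a=7, p=3253, q=277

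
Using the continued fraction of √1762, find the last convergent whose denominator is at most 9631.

148050/3527

√1762 = [41; 1, 40, 1, 82, …] (period length 4).
Convergents:
  p_0/q_0 = 41/1
  p_1/q_1 = 42/1
  p_2/q_2 = 1721/41
  p_3/q_3 = 1763/42
  p_4/q_4 = 146287/3485
  p_5/q_5 = 148050/3527
  p_6/q_6 = 6068287/144565
q_5 = 3527 ≤ 9631 < 144565 = q_6, so the answer is 148050/3527.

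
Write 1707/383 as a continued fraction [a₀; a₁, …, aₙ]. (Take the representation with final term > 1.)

[4; 2, 5, 3, 3, 3]

1707 = 4·383 + 175
383 = 2·175 + 33
175 = 5·33 + 10
33 = 3·10 + 3
10 = 3·3 + 1
3 = 3·1 + 0  (stop)
So 1707/383 = [4; 2, 5, 3, 3, 3].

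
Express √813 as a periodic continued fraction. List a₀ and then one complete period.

a₀ = ⌊√813⌋ = 28.
With m₀=0, d₀=1 and mₖ₊₁ = dₖaₖ − mₖ, dₖ₊₁ = (n − mₖ₊₁²)/dₖ, aₖ₊₁ = ⌊(a₀+mₖ₊₁)/dₖ₊₁⌋:
  k=1: m=28, d=29, a=1
  k=2: m=1, d=28, a=1
  k=3: m=27, d=3, a=18
  k=4: m=27, d=28, a=1
  k=5: m=1, d=29, a=1
  k=6: m=28, d=1, a=56
d=1 and a=2a₀=56 at k=6, so the next step gives (m, d) = (28, 29) again — its k=1 value — and the period has length 6.

[28; 1, 1, 18, 1, 1, 56]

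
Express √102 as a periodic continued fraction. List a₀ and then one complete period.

a₀ = ⌊√102⌋ = 10.
With m₀=0, d₀=1 and mₖ₊₁ = dₖaₖ − mₖ, dₖ₊₁ = (n − mₖ₊₁²)/dₖ, aₖ₊₁ = ⌊(a₀+mₖ₊₁)/dₖ₊₁⌋:
  k=1: m=10, d=2, a=10
  k=2: m=10, d=1, a=20
d=1 and a=2a₀=20 at k=2, so the next step gives (m, d) = (10, 2) again — its k=1 value — and the period has length 2.

[10; 10, 20]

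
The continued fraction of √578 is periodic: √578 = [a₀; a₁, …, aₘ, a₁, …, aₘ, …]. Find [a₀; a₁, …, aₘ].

[24; 24, 48]

a₀ = ⌊√578⌋ = 24.
With m₀=0, d₀=1 and mₖ₊₁ = dₖaₖ − mₖ, dₖ₊₁ = (n − mₖ₊₁²)/dₖ, aₖ₊₁ = ⌊(a₀+mₖ₊₁)/dₖ₊₁⌋:
  k=1: m=24, d=2, a=24
  k=2: m=24, d=1, a=48
d=1 and a=2a₀=48 at k=2, so the next step gives (m, d) = (24, 2) again — its k=1 value — and the period has length 2.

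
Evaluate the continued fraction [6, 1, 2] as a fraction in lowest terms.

20/3

Using pₖ = aₖpₖ₋₁ + pₖ₋₂ and qₖ = aₖqₖ₋₁ + qₖ₋₂:
  k=0: a=6, p=6, q=1
  k=1: a=1, p=7, q=1
  k=2: a=2, p=20, q=3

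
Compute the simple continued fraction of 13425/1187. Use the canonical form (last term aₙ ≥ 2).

13425 = 11·1187 + 368
1187 = 3·368 + 83
368 = 4·83 + 36
83 = 2·36 + 11
36 = 3·11 + 3
11 = 3·3 + 2
3 = 1·2 + 1
2 = 2·1 + 0  (stop)
So 13425/1187 = [11; 3, 4, 2, 3, 3, 1, 2].

[11; 3, 4, 2, 3, 3, 1, 2]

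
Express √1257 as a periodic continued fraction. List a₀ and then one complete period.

[35; 2, 4, 1, 22, 1, 4, 2, 70]

a₀ = ⌊√1257⌋ = 35.
With m₀=0, d₀=1 and mₖ₊₁ = dₖaₖ − mₖ, dₖ₊₁ = (n − mₖ₊₁²)/dₖ, aₖ₊₁ = ⌊(a₀+mₖ₊₁)/dₖ₊₁⌋:
  k=1: m=35, d=32, a=2
  k=2: m=29, d=13, a=4
  k=3: m=23, d=56, a=1
  k=4: m=33, d=3, a=22
  k=5: m=33, d=56, a=1
  k=6: m=23, d=13, a=4
  k=7: m=29, d=32, a=2
  k=8: m=35, d=1, a=70
d=1 and a=2a₀=70 at k=8, so the next step gives (m, d) = (35, 32) again — its k=1 value — and the period has length 8.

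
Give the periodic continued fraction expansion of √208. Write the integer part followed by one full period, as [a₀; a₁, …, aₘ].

a₀ = ⌊√208⌋ = 14.

[14; 2, 2, 1, 2, 2, 28]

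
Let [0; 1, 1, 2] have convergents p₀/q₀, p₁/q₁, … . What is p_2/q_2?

Using pₖ = aₖpₖ₋₁ + pₖ₋₂, qₖ = aₖqₖ₋₁ + qₖ₋₂ (with p₋₁=1, p₋₂=0, q₋₁=0, q₋₂=1):
  k=0: a=0, p=0, q=1
  k=1: a=1, p=1, q=1
  k=2: a=1, p=1, q=2

1/2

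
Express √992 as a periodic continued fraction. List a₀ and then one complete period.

a₀ = ⌊√992⌋ = 31.

[31; 2, 62]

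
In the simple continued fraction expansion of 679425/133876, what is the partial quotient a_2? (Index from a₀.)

679425 = 5·133876 + 10045   →  a_0 = 5
133876 = 13·10045 + 3291   →  a_1 = 13
10045 = 3·3291 + 172   →  a_2 = 3

3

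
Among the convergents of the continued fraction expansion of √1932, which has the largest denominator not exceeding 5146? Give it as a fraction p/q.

85052/1935

√1932 = [43; 1, 20, 1, 86, …] (period length 4).
Convergents:
  p_0/q_0 = 43/1
  p_1/q_1 = 44/1
  p_2/q_2 = 923/21
  p_3/q_3 = 967/22
  p_4/q_4 = 84085/1913
  p_5/q_5 = 85052/1935
  p_6/q_6 = 1785125/40613
q_5 = 1935 ≤ 5146 < 40613 = q_6, so the answer is 85052/1935.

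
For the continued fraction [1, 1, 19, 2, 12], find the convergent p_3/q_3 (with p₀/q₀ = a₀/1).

80/41

Using pₖ = aₖpₖ₋₁ + pₖ₋₂, qₖ = aₖqₖ₋₁ + qₖ₋₂ (with p₋₁=1, p₋₂=0, q₋₁=0, q₋₂=1):
  k=0: a=1, p=1, q=1
  k=1: a=1, p=2, q=1
  k=2: a=19, p=39, q=20
  k=3: a=2, p=80, q=41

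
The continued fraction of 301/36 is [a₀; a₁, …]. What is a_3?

3

301 = 8·36 + 13   →  a_0 = 8
36 = 2·13 + 10   →  a_1 = 2
13 = 1·10 + 3   →  a_2 = 1
10 = 3·3 + 1   →  a_3 = 3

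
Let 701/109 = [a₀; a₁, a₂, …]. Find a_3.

701 = 6·109 + 47   →  a_0 = 6
109 = 2·47 + 15   →  a_1 = 2
47 = 3·15 + 2   →  a_2 = 3
15 = 7·2 + 1   →  a_3 = 7

7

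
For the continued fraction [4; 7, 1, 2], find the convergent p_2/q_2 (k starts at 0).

Using pₖ = aₖpₖ₋₁ + pₖ₋₂, qₖ = aₖqₖ₋₁ + qₖ₋₂ (with p₋₁=1, p₋₂=0, q₋₁=0, q₋₂=1):
  k=0: a=4, p=4, q=1
  k=1: a=7, p=29, q=7
  k=2: a=1, p=33, q=8

33/8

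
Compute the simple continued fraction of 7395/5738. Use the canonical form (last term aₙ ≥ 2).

7395 = 1×5738 + 1657
5738 = 3×1657 + 767
1657 = 2×767 + 123
767 = 6×123 + 29
123 = 4×29 + 7
29 = 4×7 + 1
7 = 7×1 + 0  (stop)
So 7395/5738 = [1; 3, 2, 6, 4, 4, 7].

[1; 3, 2, 6, 4, 4, 7]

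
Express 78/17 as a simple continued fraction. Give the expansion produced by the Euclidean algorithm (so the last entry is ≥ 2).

78 = 4*17 + 10
17 = 1*10 + 7
10 = 1*7 + 3
7 = 2*3 + 1
3 = 3*1 + 0  (stop)
So 78/17 = [4; 1, 1, 2, 3].

[4; 1, 1, 2, 3]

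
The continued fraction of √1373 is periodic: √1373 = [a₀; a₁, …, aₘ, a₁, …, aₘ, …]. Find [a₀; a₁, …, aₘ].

a₀ = ⌊√1373⌋ = 37.
With m₀=0, d₀=1 and mₖ₊₁ = dₖaₖ − mₖ, dₖ₊₁ = (n − mₖ₊₁²)/dₖ, aₖ₊₁ = ⌊(a₀+mₖ₊₁)/dₖ₊₁⌋:
  k=1: m=37, d=4, a=18
  k=2: m=35, d=37, a=1
  k=3: m=2, d=37, a=1
  k=4: m=35, d=4, a=18
  k=5: m=37, d=1, a=74
d=1 and a=2a₀=74 at k=5, so the next step gives (m, d) = (37, 4) again — its k=1 value — and the period has length 5.

[37; 18, 1, 1, 18, 74]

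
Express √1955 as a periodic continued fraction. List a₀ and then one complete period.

[44; 4, 1, 1, 1, 4, 88]

a₀ = ⌊√1955⌋ = 44.
With m₀=0, d₀=1 and mₖ₊₁ = dₖaₖ − mₖ, dₖ₊₁ = (n − mₖ₊₁²)/dₖ, aₖ₊₁ = ⌊(a₀+mₖ₊₁)/dₖ₊₁⌋:
  k=1: m=44, d=19, a=4
  k=2: m=32, d=49, a=1
  k=3: m=17, d=34, a=1
  k=4: m=17, d=49, a=1
  k=5: m=32, d=19, a=4
  k=6: m=44, d=1, a=88
d=1 and a=2a₀=88 at k=6, so the next step gives (m, d) = (44, 19) again — its k=1 value — and the period has length 6.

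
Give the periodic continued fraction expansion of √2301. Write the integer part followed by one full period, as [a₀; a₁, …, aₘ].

a₀ = ⌊√2301⌋ = 47.
With m₀=0, d₀=1 and mₖ₊₁ = dₖaₖ − mₖ, dₖ₊₁ = (n − mₖ₊₁²)/dₖ, aₖ₊₁ = ⌊(a₀+mₖ₊₁)/dₖ₊₁⌋:
  k=1: m=47, d=92, a=1
  k=2: m=45, d=3, a=30
  k=3: m=45, d=92, a=1
  k=4: m=47, d=1, a=94
d=1 and a=2a₀=94 at k=4, so the next step gives (m, d) = (47, 92) again — its k=1 value — and the period has length 4.

[47; 1, 30, 1, 94]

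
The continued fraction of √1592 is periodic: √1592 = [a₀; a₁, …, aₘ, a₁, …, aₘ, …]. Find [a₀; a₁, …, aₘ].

[39; 1, 8, 1, 78]

a₀ = ⌊√1592⌋ = 39.
With m₀=0, d₀=1 and mₖ₊₁ = dₖaₖ − mₖ, dₖ₊₁ = (n − mₖ₊₁²)/dₖ, aₖ₊₁ = ⌊(a₀+mₖ₊₁)/dₖ₊₁⌋:
  k=1: m=39, d=71, a=1
  k=2: m=32, d=8, a=8
  k=3: m=32, d=71, a=1
  k=4: m=39, d=1, a=78
d=1 and a=2a₀=78 at k=4, so the next step gives (m, d) = (39, 71) again — its k=1 value — and the period has length 4.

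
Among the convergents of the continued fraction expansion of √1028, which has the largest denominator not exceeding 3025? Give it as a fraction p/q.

32864/1025

√1028 = [32; 16, 64, …] (period length 2).
Convergents:
  p_0/q_0 = 32/1
  p_1/q_1 = 513/16
  p_2/q_2 = 32864/1025
  p_3/q_3 = 526337/16416
q_2 = 1025 ≤ 3025 < 16416 = q_3, so the answer is 32864/1025.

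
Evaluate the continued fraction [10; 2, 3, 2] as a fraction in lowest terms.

167/16

Using pₖ = aₖpₖ₋₁ + pₖ₋₂ and qₖ = aₖqₖ₋₁ + qₖ₋₂:
  k=0: a=10, p=10, q=1
  k=1: a=2, p=21, q=2
  k=2: a=3, p=73, q=7
  k=3: a=2, p=167, q=16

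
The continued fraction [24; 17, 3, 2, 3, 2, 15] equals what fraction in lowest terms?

Fold from the inside: start with 15/1.
  2 + 1/15 = 31/15
  3 + 15/31 = 108/31
  2 + 31/108 = 247/108
  3 + 108/247 = 849/247
  17 + 247/849 = 14680/849
  24 + 849/14680 = 353169/14680

353169/14680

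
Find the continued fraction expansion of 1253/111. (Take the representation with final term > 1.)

[11; 3, 2, 7, 2]

1253 = 11×111 + 32
111 = 3×32 + 15
32 = 2×15 + 2
15 = 7×2 + 1
2 = 2×1 + 0  (stop)
So 1253/111 = [11; 3, 2, 7, 2].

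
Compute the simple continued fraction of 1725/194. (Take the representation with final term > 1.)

[8; 1, 8, 4, 5]

1725 = 8·194 + 173
194 = 1·173 + 21
173 = 8·21 + 5
21 = 4·5 + 1
5 = 5·1 + 0  (stop)
So 1725/194 = [8; 1, 8, 4, 5].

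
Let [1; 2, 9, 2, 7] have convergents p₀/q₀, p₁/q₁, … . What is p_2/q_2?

Using pₖ = aₖpₖ₋₁ + pₖ₋₂, qₖ = aₖqₖ₋₁ + qₖ₋₂ (with p₋₁=1, p₋₂=0, q₋₁=0, q₋₂=1):
  k=0: a=1, p=1, q=1
  k=1: a=2, p=3, q=2
  k=2: a=9, p=28, q=19

28/19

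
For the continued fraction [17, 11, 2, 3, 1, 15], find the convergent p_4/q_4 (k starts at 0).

1760/103

Using pₖ = aₖpₖ₋₁ + pₖ₋₂, qₖ = aₖqₖ₋₁ + qₖ₋₂ (with p₋₁=1, p₋₂=0, q₋₁=0, q₋₂=1):
  k=0: a=17, p=17, q=1
  k=1: a=11, p=188, q=11
  k=2: a=2, p=393, q=23
  k=3: a=3, p=1367, q=80
  k=4: a=1, p=1760, q=103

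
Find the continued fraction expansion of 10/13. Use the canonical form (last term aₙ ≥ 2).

[0; 1, 3, 3]

10 = 0·13 + 10
13 = 1·10 + 3
10 = 3·3 + 1
3 = 3·1 + 0  (stop)
So 10/13 = [0; 1, 3, 3].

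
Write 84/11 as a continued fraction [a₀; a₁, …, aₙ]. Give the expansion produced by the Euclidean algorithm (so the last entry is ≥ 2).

84 = 7*11 + 7
11 = 1*7 + 4
7 = 1*4 + 3
4 = 1*3 + 1
3 = 3*1 + 0  (stop)
So 84/11 = [7; 1, 1, 1, 3].

[7; 1, 1, 1, 3]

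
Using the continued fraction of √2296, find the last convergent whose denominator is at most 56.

575/12

√2296 = [47; 1, 10, 1, 94, …] (period length 4).
Convergents:
  p_0/q_0 = 47/1
  p_1/q_1 = 48/1
  p_2/q_2 = 527/11
  p_3/q_3 = 575/12
  p_4/q_4 = 54577/1139
q_3 = 12 ≤ 56 < 1139 = q_4, so the answer is 575/12.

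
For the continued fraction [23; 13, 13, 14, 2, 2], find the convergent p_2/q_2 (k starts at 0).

Using pₖ = aₖpₖ₋₁ + pₖ₋₂, qₖ = aₖqₖ₋₁ + qₖ₋₂ (with p₋₁=1, p₋₂=0, q₋₁=0, q₋₂=1):
  k=0: a=23, p=23, q=1
  k=1: a=13, p=300, q=13
  k=2: a=13, p=3923, q=170

3923/170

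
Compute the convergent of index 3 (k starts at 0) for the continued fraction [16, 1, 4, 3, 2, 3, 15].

269/16

Using pₖ = aₖpₖ₋₁ + pₖ₋₂, qₖ = aₖqₖ₋₁ + qₖ₋₂ (with p₋₁=1, p₋₂=0, q₋₁=0, q₋₂=1):
  k=0: a=16, p=16, q=1
  k=1: a=1, p=17, q=1
  k=2: a=4, p=84, q=5
  k=3: a=3, p=269, q=16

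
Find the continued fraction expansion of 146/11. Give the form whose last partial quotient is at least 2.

146 = 13×11 + 3
11 = 3×3 + 2
3 = 1×2 + 1
2 = 2×1 + 0  (stop)
So 146/11 = [13; 3, 1, 2].

[13; 3, 1, 2]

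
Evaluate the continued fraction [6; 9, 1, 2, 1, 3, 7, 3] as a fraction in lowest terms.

20316/3329

Fold from the inside: start with 3/1.
  7 + 1/3 = 22/3
  3 + 3/22 = 69/22
  1 + 22/69 = 91/69
  2 + 69/91 = 251/91
  1 + 91/251 = 342/251
  9 + 251/342 = 3329/342
  6 + 342/3329 = 20316/3329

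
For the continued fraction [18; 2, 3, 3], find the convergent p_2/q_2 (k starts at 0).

Using pₖ = aₖpₖ₋₁ + pₖ₋₂, qₖ = aₖqₖ₋₁ + qₖ₋₂ (with p₋₁=1, p₋₂=0, q₋₁=0, q₋₂=1):
  k=0: a=18, p=18, q=1
  k=1: a=2, p=37, q=2
  k=2: a=3, p=129, q=7

129/7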